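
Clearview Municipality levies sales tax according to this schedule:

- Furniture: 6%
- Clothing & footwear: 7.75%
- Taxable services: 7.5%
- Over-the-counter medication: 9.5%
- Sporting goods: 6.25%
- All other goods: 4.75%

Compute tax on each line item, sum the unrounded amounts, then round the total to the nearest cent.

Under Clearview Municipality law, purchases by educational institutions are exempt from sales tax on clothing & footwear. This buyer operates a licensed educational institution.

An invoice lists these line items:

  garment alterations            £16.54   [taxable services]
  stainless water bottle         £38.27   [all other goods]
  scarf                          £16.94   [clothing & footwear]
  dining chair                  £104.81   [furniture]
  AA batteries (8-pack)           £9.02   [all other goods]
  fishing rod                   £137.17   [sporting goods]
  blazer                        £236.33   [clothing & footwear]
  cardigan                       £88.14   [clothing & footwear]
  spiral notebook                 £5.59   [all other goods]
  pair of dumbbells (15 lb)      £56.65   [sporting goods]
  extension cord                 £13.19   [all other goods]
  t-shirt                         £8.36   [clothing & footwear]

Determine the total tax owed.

Garment alterations £16.54: taxable services → 7.5% → £1.2405
Stainless water bottle £38.27: all other goods → 4.75% → £1.817825
Scarf £16.94: clothing & footwear, buyer-exempt → 0% → £0.00
Dining chair £104.81: furniture → 6% → £6.2886
AA batteries (8-pack) £9.02: all other goods → 4.75% → £0.42845
Fishing rod £137.17: sporting goods → 6.25% → £8.573125
Blazer £236.33: clothing & footwear, buyer-exempt → 0% → £0.00
Cardigan £88.14: clothing & footwear, buyer-exempt → 0% → £0.00
Spiral notebook £5.59: all other goods → 4.75% → £0.265525
Pair of dumbbells (15 lb) £56.65: sporting goods → 6.25% → £3.540625
Extension cord £13.19: all other goods → 4.75% → £0.626525
T-shirt £8.36: clothing & footwear, buyer-exempt → 0% → £0.00
Unrounded tax sum = £22.781175 → £22.78

£22.78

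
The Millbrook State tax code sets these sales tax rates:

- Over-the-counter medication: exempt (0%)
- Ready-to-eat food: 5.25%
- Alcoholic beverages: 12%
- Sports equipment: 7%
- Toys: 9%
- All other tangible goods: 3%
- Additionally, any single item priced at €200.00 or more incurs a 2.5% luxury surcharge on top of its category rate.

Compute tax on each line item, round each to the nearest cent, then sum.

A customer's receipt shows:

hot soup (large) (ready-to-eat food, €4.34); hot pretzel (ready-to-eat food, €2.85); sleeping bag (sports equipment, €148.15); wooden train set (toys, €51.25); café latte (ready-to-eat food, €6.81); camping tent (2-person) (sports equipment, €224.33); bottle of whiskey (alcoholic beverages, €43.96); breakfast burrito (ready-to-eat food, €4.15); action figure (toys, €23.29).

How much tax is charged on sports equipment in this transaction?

Sleeping bag €148.15: sports equipment → 7% → €10.37
Camping tent (2-person) €224.33: sports equipment → 7% + 2.5% surcharge = 9.5% → €21.31
Tax on sports equipment = €10.37 + €21.31 = €31.68

€31.68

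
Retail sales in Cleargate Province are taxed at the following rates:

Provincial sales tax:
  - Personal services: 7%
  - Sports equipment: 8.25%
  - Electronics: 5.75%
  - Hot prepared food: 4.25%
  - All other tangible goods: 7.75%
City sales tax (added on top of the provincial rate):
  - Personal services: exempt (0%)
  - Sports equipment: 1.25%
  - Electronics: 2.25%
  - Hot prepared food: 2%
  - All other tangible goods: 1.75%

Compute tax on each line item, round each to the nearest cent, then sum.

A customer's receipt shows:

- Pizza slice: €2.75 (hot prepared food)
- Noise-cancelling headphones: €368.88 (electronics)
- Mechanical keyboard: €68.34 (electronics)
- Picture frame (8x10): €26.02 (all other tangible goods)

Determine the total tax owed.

€37.62

Pizza slice €2.75: hot prepared food → 4.25% + 2% city = 6.25% → €0.17
Noise-cancelling headphones €368.88: electronics → 5.75% + 2.25% city = 8% → €29.51
Mechanical keyboard €68.34: electronics → 5.75% + 2.25% city = 8% → €5.47
Picture frame (8x10) €26.02: all other tangible goods → 7.75% + 1.75% city = 9.5% → €2.47
Total tax = €0.17 + €29.51 + €5.47 + €2.47 = €37.62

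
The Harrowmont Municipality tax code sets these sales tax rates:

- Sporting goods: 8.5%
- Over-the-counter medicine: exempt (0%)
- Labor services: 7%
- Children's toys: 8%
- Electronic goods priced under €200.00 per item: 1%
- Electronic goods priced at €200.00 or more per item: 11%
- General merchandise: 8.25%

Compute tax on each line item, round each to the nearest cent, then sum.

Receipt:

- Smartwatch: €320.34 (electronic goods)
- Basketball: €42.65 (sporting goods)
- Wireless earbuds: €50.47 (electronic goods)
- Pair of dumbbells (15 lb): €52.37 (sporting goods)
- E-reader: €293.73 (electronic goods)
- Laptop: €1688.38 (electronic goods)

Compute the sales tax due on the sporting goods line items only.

Basketball €42.65: sporting goods → 8.5% → €3.63
Pair of dumbbells (15 lb) €52.37: sporting goods → 8.5% → €4.45
Tax on sporting goods = €3.63 + €4.45 = €8.08

€8.08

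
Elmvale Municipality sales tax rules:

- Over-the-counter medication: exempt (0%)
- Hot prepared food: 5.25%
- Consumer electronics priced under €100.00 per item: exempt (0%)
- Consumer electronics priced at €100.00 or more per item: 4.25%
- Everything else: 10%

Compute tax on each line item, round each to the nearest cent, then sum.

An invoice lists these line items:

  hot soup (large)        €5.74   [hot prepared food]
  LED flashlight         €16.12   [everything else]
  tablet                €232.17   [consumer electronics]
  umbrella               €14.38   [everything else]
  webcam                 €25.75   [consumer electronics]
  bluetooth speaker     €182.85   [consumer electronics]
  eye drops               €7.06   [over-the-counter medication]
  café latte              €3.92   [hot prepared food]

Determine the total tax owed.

Hot soup (large) €5.74: hot prepared food → 5.25% → €0.30
LED flashlight €16.12: everything else → 10% → €1.61
Tablet €232.17: consumer electronics, €100.00 or more → 4.25% → €9.87
Umbrella €14.38: everything else → 10% → €1.44
Webcam €25.75: consumer electronics, under €100.00 → 0% → €0.00
Bluetooth speaker €182.85: consumer electronics, €100.00 or more → 4.25% → €7.77
Eye drops €7.06: over-the-counter medication → 0% → €0.00
Café latte €3.92: hot prepared food → 5.25% → €0.21
Total tax = €0.30 + €1.61 + €9.87 + €1.44 + €7.77 + €0.21 = €21.20

€21.20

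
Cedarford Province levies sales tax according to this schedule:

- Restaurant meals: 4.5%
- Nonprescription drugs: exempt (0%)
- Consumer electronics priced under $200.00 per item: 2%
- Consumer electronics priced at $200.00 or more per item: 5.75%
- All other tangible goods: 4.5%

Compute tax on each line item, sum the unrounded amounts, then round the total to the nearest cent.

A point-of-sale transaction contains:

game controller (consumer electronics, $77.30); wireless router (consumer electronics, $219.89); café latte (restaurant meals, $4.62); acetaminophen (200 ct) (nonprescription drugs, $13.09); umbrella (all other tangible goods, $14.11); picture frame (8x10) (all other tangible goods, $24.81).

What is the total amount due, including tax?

Game controller $77.30: consumer electronics, under $200.00 → 2% → $1.546
Wireless router $219.89: consumer electronics, $200.00 or more → 5.75% → $12.643675
Café latte $4.62: restaurant meals → 4.5% → $0.2079
Acetaminophen (200 ct) $13.09: nonprescription drugs → 0% → $0.00
Umbrella $14.11: all other tangible goods → 4.5% → $0.63495
Picture frame (8x10) $24.81: all other tangible goods → 4.5% → $1.11645
Subtotal = $353.82; unrounded tax = $16.148975 → $16.15; total due = $369.97

$369.97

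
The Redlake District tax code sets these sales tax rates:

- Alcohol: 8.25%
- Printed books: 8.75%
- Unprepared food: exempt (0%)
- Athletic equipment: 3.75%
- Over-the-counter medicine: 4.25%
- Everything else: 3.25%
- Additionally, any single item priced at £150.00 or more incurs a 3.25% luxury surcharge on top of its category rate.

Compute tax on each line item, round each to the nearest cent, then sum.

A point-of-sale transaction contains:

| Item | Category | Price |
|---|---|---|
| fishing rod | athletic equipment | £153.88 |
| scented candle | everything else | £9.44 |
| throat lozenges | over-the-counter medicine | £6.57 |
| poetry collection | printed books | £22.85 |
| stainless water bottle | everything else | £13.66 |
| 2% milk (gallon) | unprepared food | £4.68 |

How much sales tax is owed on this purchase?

Fishing rod £153.88: athletic equipment → 3.75% + 3.25% surcharge = 7% → £10.77
Scented candle £9.44: everything else → 3.25% → £0.31
Throat lozenges £6.57: over-the-counter medicine → 4.25% → £0.28
Poetry collection £22.85: printed books → 8.75% → £2.00
Stainless water bottle £13.66: everything else → 3.25% → £0.44
2% milk (gallon) £4.68: unprepared food → 0% → £0.00
Total tax = £10.77 + £0.31 + £0.28 + £2.00 + £0.44 = £13.80

£13.80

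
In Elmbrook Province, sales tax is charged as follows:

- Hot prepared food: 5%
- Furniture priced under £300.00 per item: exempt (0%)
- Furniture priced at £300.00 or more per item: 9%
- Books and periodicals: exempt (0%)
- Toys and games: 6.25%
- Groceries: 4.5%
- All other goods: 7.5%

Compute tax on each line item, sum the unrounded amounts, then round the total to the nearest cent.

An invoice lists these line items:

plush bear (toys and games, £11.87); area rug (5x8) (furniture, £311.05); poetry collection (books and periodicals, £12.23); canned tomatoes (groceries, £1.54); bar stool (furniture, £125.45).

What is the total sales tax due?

Plush bear £11.87: toys and games → 6.25% → £0.741875
Area rug (5x8) £311.05: furniture, £300.00 or more → 9% → £27.9945
Poetry collection £12.23: books and periodicals → 0% → £0.00
Canned tomatoes £1.54: groceries → 4.5% → £0.0693
Bar stool £125.45: furniture, under £300.00 → 0% → £0.00
Unrounded tax sum = £28.805675 → £28.81

£28.81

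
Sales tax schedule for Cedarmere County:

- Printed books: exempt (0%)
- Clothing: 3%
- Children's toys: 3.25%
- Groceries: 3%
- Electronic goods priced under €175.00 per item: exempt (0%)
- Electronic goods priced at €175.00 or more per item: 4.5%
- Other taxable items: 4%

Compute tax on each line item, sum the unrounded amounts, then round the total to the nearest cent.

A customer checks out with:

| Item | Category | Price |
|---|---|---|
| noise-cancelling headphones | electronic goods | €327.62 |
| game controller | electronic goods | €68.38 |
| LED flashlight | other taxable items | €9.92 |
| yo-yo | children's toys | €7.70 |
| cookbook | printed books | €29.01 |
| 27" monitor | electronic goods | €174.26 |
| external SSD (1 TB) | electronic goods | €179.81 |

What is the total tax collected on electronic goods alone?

Noise-cancelling headphones €327.62: electronic goods, €175.00 or more → 4.5% → €14.7429
Game controller €68.38: electronic goods, under €175.00 → 0% → €0.00
27" monitor €174.26: electronic goods, under €175.00 → 0% → €0.00
External SSD (1 TB) €179.81: electronic goods, €175.00 or more → 4.5% → €8.09145
Tax on electronic goods: unrounded sum = €22.83435 → €22.83

€22.83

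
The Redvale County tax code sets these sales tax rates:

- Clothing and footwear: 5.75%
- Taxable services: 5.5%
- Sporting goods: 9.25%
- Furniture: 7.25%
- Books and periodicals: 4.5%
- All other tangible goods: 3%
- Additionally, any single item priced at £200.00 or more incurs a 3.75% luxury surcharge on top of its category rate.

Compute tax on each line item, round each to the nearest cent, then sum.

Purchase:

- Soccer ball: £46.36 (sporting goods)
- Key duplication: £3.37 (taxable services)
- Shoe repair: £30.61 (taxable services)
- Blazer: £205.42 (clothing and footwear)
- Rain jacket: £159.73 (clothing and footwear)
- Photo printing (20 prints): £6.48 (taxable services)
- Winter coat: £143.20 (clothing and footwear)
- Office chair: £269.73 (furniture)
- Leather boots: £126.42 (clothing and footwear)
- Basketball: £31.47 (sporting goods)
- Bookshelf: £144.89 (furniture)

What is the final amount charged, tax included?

£1261.47

Soccer ball £46.36: sporting goods → 9.25% → £4.29
Key duplication £3.37: taxable services → 5.5% → £0.19
Shoe repair £30.61: taxable services → 5.5% → £1.68
Blazer £205.42: clothing and footwear → 5.75% + 3.75% surcharge = 9.5% → £19.51
Rain jacket £159.73: clothing and footwear → 5.75% → £9.18
Photo printing (20 prints) £6.48: taxable services → 5.5% → £0.36
Winter coat £143.20: clothing and footwear → 5.75% → £8.23
Office chair £269.73: furniture → 7.25% + 3.75% surcharge = 11% → £29.67
Leather boots £126.42: clothing and footwear → 5.75% → £7.27
Basketball £31.47: sporting goods → 9.25% → £2.91
Bookshelf £144.89: furniture → 7.25% → £10.50
Subtotal = £1167.68; tax = £93.79; total due = £1261.47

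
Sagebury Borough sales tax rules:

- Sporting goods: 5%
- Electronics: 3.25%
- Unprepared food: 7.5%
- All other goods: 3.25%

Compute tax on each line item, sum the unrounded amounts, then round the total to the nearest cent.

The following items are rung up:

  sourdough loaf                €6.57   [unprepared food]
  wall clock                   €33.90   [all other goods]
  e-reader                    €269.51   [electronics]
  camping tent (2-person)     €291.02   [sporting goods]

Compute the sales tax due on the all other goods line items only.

Wall clock €33.90: all other goods → 3.25% → €1.10175
Tax on all other goods: unrounded sum = €1.10175 → €1.10

€1.10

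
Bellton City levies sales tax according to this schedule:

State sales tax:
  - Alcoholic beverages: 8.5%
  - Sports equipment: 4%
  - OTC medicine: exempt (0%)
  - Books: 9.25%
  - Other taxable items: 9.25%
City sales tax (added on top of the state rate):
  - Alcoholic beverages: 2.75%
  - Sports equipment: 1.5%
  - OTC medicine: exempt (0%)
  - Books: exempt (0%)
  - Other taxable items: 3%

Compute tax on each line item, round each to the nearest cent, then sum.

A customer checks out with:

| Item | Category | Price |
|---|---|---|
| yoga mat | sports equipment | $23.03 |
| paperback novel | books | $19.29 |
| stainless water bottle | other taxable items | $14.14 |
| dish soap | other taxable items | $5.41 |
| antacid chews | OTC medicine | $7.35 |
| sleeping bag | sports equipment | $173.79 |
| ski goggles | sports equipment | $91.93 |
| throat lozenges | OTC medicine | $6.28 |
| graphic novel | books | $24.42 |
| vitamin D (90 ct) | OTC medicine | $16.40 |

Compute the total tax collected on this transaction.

$22.32

Yoga mat $23.03: sports equipment → 4% + 1.5% city = 5.5% → $1.27
Paperback novel $19.29: books → 9.25% + 0% city = 9.25% → $1.78
Stainless water bottle $14.14: other taxable items → 9.25% + 3% city = 12.25% → $1.73
Dish soap $5.41: other taxable items → 9.25% + 3% city = 12.25% → $0.66
Antacid chews $7.35: OTC medicine → 0% + 0% city = 0% → $0.00
Sleeping bag $173.79: sports equipment → 4% + 1.5% city = 5.5% → $9.56
Ski goggles $91.93: sports equipment → 4% + 1.5% city = 5.5% → $5.06
Throat lozenges $6.28: OTC medicine → 0% + 0% city = 0% → $0.00
Graphic novel $24.42: books → 9.25% + 0% city = 9.25% → $2.26
Vitamin D (90 ct) $16.40: OTC medicine → 0% + 0% city = 0% → $0.00
Total tax = $1.27 + $1.78 + $1.73 + $0.66 + $9.56 + $5.06 + $2.26 = $22.32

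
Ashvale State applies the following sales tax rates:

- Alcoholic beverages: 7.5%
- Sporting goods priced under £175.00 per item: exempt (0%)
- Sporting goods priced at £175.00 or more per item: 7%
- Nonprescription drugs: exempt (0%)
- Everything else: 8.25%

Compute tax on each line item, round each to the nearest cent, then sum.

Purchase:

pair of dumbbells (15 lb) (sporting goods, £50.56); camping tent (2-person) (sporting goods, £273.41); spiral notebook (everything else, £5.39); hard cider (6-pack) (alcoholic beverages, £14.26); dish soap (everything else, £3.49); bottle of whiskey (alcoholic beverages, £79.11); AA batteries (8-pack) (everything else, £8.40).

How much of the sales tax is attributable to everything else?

Spiral notebook £5.39: everything else → 8.25% → £0.44
Dish soap £3.49: everything else → 8.25% → £0.29
AA batteries (8-pack) £8.40: everything else → 8.25% → £0.69
Tax on everything else = £0.44 + £0.29 + £0.69 = £1.42

£1.42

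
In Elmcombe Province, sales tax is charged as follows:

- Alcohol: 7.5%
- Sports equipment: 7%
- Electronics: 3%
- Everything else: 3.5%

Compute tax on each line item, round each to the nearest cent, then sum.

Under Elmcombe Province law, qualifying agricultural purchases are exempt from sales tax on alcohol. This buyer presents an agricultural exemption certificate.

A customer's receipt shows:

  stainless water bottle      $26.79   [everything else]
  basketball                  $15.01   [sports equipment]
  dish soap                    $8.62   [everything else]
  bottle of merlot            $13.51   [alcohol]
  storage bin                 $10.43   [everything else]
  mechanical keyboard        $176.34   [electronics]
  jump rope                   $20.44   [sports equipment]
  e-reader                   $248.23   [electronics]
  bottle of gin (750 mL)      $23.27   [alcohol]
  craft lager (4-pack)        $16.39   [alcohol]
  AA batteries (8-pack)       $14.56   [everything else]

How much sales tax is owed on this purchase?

Stainless water bottle $26.79: everything else → 3.5% → $0.94
Basketball $15.01: sports equipment → 7% → $1.05
Dish soap $8.62: everything else → 3.5% → $0.30
Bottle of merlot $13.51: alcohol, buyer-exempt → 0% → $0.00
Storage bin $10.43: everything else → 3.5% → $0.37
Mechanical keyboard $176.34: electronics → 3% → $5.29
Jump rope $20.44: sports equipment → 7% → $1.43
E-reader $248.23: electronics → 3% → $7.45
Bottle of gin (750 mL) $23.27: alcohol, buyer-exempt → 0% → $0.00
Craft lager (4-pack) $16.39: alcohol, buyer-exempt → 0% → $0.00
AA batteries (8-pack) $14.56: everything else → 3.5% → $0.51
Total tax = $0.94 + $1.05 + $0.30 + $0.37 + $5.29 + $1.43 + $7.45 + $0.51 = $17.34

$17.34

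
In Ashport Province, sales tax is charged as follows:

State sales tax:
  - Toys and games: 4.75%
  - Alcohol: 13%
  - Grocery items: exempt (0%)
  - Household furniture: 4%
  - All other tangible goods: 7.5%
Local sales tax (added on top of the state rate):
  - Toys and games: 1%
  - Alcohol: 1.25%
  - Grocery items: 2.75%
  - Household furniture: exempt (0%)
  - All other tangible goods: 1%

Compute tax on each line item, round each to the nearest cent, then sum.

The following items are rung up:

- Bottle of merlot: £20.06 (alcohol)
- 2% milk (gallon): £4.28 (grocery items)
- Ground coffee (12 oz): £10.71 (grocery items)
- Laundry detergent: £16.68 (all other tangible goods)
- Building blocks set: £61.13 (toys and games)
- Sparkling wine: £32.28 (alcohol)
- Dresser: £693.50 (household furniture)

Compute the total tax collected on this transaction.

£40.54

Bottle of merlot £20.06: alcohol → 13% + 1.25% local = 14.25% → £2.86
2% milk (gallon) £4.28: grocery items → 0% + 2.75% local = 2.75% → £0.12
Ground coffee (12 oz) £10.71: grocery items → 0% + 2.75% local = 2.75% → £0.29
Laundry detergent £16.68: all other tangible goods → 7.5% + 1% local = 8.5% → £1.42
Building blocks set £61.13: toys and games → 4.75% + 1% local = 5.75% → £3.51
Sparkling wine £32.28: alcohol → 13% + 1.25% local = 14.25% → £4.60
Dresser £693.50: household furniture → 4% + 0% local = 4% → £27.74
Total tax = £2.86 + £0.12 + £0.29 + £1.42 + £3.51 + £4.60 + £27.74 = £40.54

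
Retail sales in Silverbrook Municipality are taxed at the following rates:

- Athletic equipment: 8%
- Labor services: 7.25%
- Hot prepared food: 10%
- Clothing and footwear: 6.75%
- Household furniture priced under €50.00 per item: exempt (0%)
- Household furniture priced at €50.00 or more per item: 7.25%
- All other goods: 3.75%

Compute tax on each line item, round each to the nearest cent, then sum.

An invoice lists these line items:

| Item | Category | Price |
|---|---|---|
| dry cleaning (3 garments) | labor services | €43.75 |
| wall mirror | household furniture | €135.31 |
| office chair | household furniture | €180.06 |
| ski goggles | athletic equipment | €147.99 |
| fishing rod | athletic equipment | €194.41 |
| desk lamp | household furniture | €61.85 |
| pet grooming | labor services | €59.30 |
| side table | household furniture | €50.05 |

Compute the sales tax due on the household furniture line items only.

€30.97

Wall mirror €135.31: household furniture, €50.00 or more → 7.25% → €9.81
Office chair €180.06: household furniture, €50.00 or more → 7.25% → €13.05
Desk lamp €61.85: household furniture, €50.00 or more → 7.25% → €4.48
Side table €50.05: household furniture, €50.00 or more → 7.25% → €3.63
Tax on household furniture = €9.81 + €13.05 + €4.48 + €3.63 = €30.97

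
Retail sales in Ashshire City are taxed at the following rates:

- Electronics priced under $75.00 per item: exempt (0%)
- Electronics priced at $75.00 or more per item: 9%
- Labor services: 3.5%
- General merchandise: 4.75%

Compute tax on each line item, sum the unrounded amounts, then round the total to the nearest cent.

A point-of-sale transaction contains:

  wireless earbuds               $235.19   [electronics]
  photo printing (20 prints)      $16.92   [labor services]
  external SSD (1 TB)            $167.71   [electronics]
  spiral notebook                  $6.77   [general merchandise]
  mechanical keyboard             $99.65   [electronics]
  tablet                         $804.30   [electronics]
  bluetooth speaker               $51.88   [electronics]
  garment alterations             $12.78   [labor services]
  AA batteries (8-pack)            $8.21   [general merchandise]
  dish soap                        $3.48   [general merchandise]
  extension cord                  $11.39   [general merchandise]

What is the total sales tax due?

Wireless earbuds $235.19: electronics, $75.00 or more → 9% → $21.1671
Photo printing (20 prints) $16.92: labor services → 3.5% → $0.5922
External SSD (1 TB) $167.71: electronics, $75.00 or more → 9% → $15.0939
Spiral notebook $6.77: general merchandise → 4.75% → $0.321575
Mechanical keyboard $99.65: electronics, $75.00 or more → 9% → $8.9685
Tablet $804.30: electronics, $75.00 or more → 9% → $72.387
Bluetooth speaker $51.88: electronics, under $75.00 → 0% → $0.00
Garment alterations $12.78: labor services → 3.5% → $0.4473
AA batteries (8-pack) $8.21: general merchandise → 4.75% → $0.389975
Dish soap $3.48: general merchandise → 4.75% → $0.1653
Extension cord $11.39: general merchandise → 4.75% → $0.541025
Unrounded tax sum = $120.073875 → $120.07

$120.07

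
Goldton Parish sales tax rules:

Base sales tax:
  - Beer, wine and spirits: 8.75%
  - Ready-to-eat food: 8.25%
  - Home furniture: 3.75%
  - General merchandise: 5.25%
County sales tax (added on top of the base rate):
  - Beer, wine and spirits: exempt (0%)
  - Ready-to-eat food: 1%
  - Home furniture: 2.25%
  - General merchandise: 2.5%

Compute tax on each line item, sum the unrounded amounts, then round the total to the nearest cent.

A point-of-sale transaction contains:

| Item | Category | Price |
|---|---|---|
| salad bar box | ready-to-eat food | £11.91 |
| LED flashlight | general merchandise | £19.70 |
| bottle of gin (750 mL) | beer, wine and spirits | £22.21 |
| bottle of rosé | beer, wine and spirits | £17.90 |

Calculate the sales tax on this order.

£6.14

Salad bar box £11.91: ready-to-eat food → 8.25% + 1% county = 9.25% → £1.101675
LED flashlight £19.70: general merchandise → 5.25% + 2.5% county = 7.75% → £1.52675
Bottle of gin (750 mL) £22.21: beer, wine and spirits → 8.75% + 0% county = 8.75% → £1.943375
Bottle of rosé £17.90: beer, wine and spirits → 8.75% + 0% county = 8.75% → £1.56625
Unrounded tax sum = £6.13805 → £6.14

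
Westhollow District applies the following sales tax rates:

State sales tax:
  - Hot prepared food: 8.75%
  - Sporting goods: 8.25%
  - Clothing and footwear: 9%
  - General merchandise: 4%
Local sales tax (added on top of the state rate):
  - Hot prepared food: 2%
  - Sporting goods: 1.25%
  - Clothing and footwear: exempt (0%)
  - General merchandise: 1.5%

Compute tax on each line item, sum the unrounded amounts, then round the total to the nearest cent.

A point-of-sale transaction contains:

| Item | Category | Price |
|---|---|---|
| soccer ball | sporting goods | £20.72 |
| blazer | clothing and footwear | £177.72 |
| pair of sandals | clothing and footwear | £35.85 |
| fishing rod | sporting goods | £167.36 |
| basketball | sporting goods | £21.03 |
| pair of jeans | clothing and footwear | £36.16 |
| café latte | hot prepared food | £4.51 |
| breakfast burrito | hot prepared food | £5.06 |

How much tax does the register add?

Soccer ball £20.72: sporting goods → 8.25% + 1.25% local = 9.5% → £1.9684
Blazer £177.72: clothing and footwear → 9% + 0% local = 9% → £15.9948
Pair of sandals £35.85: clothing and footwear → 9% + 0% local = 9% → £3.2265
Fishing rod £167.36: sporting goods → 8.25% + 1.25% local = 9.5% → £15.8992
Basketball £21.03: sporting goods → 8.25% + 1.25% local = 9.5% → £1.99785
Pair of jeans £36.16: clothing and footwear → 9% + 0% local = 9% → £3.2544
Café latte £4.51: hot prepared food → 8.75% + 2% local = 10.75% → £0.484825
Breakfast burrito £5.06: hot prepared food → 8.75% + 2% local = 10.75% → £0.54395
Unrounded tax sum = £43.369925 → £43.37

£43.37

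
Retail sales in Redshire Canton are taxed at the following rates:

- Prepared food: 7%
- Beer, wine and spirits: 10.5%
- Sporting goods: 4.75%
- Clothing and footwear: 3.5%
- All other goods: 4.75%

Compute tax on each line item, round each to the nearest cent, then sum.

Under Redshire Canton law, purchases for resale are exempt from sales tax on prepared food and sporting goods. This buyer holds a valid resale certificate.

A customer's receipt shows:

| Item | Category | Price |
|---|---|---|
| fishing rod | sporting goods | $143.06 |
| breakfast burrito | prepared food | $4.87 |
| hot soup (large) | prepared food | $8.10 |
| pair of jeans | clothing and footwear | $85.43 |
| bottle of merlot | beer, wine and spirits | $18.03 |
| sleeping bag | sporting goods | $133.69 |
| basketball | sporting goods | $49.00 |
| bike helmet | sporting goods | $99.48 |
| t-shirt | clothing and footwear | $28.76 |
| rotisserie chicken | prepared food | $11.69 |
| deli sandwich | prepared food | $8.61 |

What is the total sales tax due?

$5.89

Fishing rod $143.06: sporting goods, buyer-exempt → 0% → $0.00
Breakfast burrito $4.87: prepared food, buyer-exempt → 0% → $0.00
Hot soup (large) $8.10: prepared food, buyer-exempt → 0% → $0.00
Pair of jeans $85.43: clothing and footwear → 3.5% → $2.99
Bottle of merlot $18.03: beer, wine and spirits → 10.5% → $1.89
Sleeping bag $133.69: sporting goods, buyer-exempt → 0% → $0.00
Basketball $49.00: sporting goods, buyer-exempt → 0% → $0.00
Bike helmet $99.48: sporting goods, buyer-exempt → 0% → $0.00
T-shirt $28.76: clothing and footwear → 3.5% → $1.01
Rotisserie chicken $11.69: prepared food, buyer-exempt → 0% → $0.00
Deli sandwich $8.61: prepared food, buyer-exempt → 0% → $0.00
Total tax = $2.99 + $1.89 + $1.01 = $5.89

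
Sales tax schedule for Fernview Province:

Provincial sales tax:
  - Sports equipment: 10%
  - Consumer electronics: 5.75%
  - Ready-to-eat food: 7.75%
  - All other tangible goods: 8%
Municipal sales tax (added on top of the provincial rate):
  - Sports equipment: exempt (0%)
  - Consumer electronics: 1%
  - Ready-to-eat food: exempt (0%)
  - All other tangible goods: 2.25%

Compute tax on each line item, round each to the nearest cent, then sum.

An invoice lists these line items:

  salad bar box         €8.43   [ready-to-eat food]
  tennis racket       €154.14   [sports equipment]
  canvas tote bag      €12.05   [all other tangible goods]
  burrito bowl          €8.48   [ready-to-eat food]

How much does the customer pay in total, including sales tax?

€201.06

Salad bar box €8.43: ready-to-eat food → 7.75% + 0% municipal = 7.75% → €0.65
Tennis racket €154.14: sports equipment → 10% + 0% municipal = 10% → €15.41
Canvas tote bag €12.05: all other tangible goods → 8% + 2.25% municipal = 10.25% → €1.24
Burrito bowl €8.48: ready-to-eat food → 7.75% + 0% municipal = 7.75% → €0.66
Subtotal = €183.10; tax = €17.96; total due = €201.06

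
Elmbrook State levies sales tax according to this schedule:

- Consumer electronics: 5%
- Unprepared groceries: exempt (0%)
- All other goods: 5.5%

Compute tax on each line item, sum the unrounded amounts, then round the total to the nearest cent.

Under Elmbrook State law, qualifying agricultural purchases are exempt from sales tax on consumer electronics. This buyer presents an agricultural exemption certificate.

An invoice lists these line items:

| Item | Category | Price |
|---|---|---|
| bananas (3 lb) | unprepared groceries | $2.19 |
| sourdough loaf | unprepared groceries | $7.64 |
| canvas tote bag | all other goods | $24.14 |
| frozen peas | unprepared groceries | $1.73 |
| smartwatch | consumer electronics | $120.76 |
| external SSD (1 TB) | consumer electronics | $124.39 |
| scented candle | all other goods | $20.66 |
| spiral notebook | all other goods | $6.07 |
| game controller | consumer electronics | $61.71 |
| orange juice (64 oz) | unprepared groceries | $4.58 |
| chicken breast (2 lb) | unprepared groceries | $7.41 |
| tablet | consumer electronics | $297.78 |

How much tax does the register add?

$2.80

Bananas (3 lb) $2.19: unprepared groceries → 0% → $0.00
Sourdough loaf $7.64: unprepared groceries → 0% → $0.00
Canvas tote bag $24.14: all other goods → 5.5% → $1.3277
Frozen peas $1.73: unprepared groceries → 0% → $0.00
Smartwatch $120.76: consumer electronics, buyer-exempt → 0% → $0.00
External SSD (1 TB) $124.39: consumer electronics, buyer-exempt → 0% → $0.00
Scented candle $20.66: all other goods → 5.5% → $1.1363
Spiral notebook $6.07: all other goods → 5.5% → $0.33385
Game controller $61.71: consumer electronics, buyer-exempt → 0% → $0.00
Orange juice (64 oz) $4.58: unprepared groceries → 0% → $0.00
Chicken breast (2 lb) $7.41: unprepared groceries → 0% → $0.00
Tablet $297.78: consumer electronics, buyer-exempt → 0% → $0.00
Unrounded tax sum = $2.79785 → $2.80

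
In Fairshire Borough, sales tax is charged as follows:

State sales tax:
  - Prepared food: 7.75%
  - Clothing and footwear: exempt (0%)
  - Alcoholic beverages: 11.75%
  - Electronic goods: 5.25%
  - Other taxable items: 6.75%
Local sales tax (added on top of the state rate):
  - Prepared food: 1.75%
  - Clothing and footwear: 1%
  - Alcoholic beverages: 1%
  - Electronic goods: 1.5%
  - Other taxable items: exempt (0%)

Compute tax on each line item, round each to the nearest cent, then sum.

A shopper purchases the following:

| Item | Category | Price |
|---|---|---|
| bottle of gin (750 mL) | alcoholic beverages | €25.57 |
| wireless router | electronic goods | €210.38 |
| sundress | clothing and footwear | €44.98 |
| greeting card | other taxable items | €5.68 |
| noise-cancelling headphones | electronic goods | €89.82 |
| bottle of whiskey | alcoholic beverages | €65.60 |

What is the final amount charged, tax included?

€474.74

Bottle of gin (750 mL) €25.57: alcoholic beverages → 11.75% + 1% local = 12.75% → €3.26
Wireless router €210.38: electronic goods → 5.25% + 1.5% local = 6.75% → €14.20
Sundress €44.98: clothing and footwear → 0% + 1% local = 1% → €0.45
Greeting card €5.68: other taxable items → 6.75% + 0% local = 6.75% → €0.38
Noise-cancelling headphones €89.82: electronic goods → 5.25% + 1.5% local = 6.75% → €6.06
Bottle of whiskey €65.60: alcoholic beverages → 11.75% + 1% local = 12.75% → €8.36
Subtotal = €442.03; tax = €32.71; total due = €474.74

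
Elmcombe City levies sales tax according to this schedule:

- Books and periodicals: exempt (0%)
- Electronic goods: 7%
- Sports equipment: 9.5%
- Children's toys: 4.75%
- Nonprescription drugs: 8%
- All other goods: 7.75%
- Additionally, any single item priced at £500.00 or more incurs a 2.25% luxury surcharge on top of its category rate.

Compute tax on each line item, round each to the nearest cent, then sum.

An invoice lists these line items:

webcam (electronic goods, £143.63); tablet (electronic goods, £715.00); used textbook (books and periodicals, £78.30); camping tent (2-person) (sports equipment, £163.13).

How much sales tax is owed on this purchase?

Webcam £143.63: electronic goods → 7% → £10.05
Tablet £715.00: electronic goods → 7% + 2.25% surcharge = 9.25% → £66.14
Used textbook £78.30: books and periodicals → 0% → £0.00
Camping tent (2-person) £163.13: sports equipment → 9.5% → £15.50
Total tax = £10.05 + £66.14 + £15.50 = £91.69

£91.69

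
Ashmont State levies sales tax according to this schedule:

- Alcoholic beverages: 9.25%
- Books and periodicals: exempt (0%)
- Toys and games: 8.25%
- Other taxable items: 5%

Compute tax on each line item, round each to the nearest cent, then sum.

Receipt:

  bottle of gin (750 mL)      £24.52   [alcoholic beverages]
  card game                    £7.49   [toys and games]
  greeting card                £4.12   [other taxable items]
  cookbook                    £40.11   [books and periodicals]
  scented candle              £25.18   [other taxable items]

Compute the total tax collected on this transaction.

Bottle of gin (750 mL) £24.52: alcoholic beverages → 9.25% → £2.27
Card game £7.49: toys and games → 8.25% → £0.62
Greeting card £4.12: other taxable items → 5% → £0.21
Cookbook £40.11: books and periodicals → 0% → £0.00
Scented candle £25.18: other taxable items → 5% → £1.26
Total tax = £2.27 + £0.62 + £0.21 + £1.26 = £4.36

£4.36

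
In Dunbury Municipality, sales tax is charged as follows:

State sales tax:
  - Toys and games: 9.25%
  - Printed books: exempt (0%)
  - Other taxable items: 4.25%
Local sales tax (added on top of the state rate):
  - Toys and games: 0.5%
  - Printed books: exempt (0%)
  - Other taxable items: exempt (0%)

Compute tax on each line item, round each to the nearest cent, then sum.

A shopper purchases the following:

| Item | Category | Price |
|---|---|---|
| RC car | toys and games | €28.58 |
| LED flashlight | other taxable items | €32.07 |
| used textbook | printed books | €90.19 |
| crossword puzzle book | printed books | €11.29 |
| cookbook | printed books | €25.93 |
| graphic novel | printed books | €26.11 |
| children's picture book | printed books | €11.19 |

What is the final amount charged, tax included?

RC car €28.58: toys and games → 9.25% + 0.5% local = 9.75% → €2.79
LED flashlight €32.07: other taxable items → 4.25% + 0% local = 4.25% → €1.36
Used textbook €90.19: printed books → 0% + 0% local = 0% → €0.00
Crossword puzzle book €11.29: printed books → 0% + 0% local = 0% → €0.00
Cookbook €25.93: printed books → 0% + 0% local = 0% → €0.00
Graphic novel €26.11: printed books → 0% + 0% local = 0% → €0.00
Children's picture book €11.19: printed books → 0% + 0% local = 0% → €0.00
Subtotal = €225.36; tax = €4.15; total due = €229.51

€229.51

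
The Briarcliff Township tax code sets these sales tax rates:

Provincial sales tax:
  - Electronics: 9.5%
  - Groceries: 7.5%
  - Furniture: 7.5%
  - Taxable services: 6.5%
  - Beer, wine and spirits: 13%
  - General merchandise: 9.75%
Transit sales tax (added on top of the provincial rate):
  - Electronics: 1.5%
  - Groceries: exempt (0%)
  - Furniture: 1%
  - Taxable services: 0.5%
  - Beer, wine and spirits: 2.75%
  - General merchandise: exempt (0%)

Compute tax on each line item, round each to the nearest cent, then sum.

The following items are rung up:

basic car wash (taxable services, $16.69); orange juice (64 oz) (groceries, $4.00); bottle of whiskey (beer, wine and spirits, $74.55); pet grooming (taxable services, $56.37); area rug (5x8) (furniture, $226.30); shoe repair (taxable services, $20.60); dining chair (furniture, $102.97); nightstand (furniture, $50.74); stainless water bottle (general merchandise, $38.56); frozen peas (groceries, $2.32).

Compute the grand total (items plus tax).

Basic car wash $16.69: taxable services → 6.5% + 0.5% transit = 7% → $1.17
Orange juice (64 oz) $4.00: groceries → 7.5% + 0% transit = 7.5% → $0.30
Bottle of whiskey $74.55: beer, wine and spirits → 13% + 2.75% transit = 15.75% → $11.74
Pet grooming $56.37: taxable services → 6.5% + 0.5% transit = 7% → $3.95
Area rug (5x8) $226.30: furniture → 7.5% + 1% transit = 8.5% → $19.24
Shoe repair $20.60: taxable services → 6.5% + 0.5% transit = 7% → $1.44
Dining chair $102.97: furniture → 7.5% + 1% transit = 8.5% → $8.75
Nightstand $50.74: furniture → 7.5% + 1% transit = 8.5% → $4.31
Stainless water bottle $38.56: general merchandise → 9.75% + 0% transit = 9.75% → $3.76
Frozen peas $2.32: groceries → 7.5% + 0% transit = 7.5% → $0.17
Subtotal = $593.10; tax = $54.83; total due = $647.93

$647.93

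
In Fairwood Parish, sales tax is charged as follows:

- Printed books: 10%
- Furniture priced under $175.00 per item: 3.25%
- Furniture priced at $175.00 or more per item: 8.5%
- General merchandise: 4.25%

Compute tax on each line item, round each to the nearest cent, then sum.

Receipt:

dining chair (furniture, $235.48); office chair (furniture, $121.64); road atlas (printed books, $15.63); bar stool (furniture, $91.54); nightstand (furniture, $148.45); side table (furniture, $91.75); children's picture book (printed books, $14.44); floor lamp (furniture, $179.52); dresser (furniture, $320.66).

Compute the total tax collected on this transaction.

Dining chair $235.48: furniture, $175.00 or more → 8.5% → $20.02
Office chair $121.64: furniture, under $175.00 → 3.25% → $3.95
Road atlas $15.63: printed books → 10% → $1.56
Bar stool $91.54: furniture, under $175.00 → 3.25% → $2.98
Nightstand $148.45: furniture, under $175.00 → 3.25% → $4.82
Side table $91.75: furniture, under $175.00 → 3.25% → $2.98
Children's picture book $14.44: printed books → 10% → $1.44
Floor lamp $179.52: furniture, $175.00 or more → 8.5% → $15.26
Dresser $320.66: furniture, $175.00 or more → 8.5% → $27.26
Total tax = $20.02 + $3.95 + $1.56 + $2.98 + $4.82 + $2.98 + $1.44 + $15.26 + $27.26 = $80.27

$80.27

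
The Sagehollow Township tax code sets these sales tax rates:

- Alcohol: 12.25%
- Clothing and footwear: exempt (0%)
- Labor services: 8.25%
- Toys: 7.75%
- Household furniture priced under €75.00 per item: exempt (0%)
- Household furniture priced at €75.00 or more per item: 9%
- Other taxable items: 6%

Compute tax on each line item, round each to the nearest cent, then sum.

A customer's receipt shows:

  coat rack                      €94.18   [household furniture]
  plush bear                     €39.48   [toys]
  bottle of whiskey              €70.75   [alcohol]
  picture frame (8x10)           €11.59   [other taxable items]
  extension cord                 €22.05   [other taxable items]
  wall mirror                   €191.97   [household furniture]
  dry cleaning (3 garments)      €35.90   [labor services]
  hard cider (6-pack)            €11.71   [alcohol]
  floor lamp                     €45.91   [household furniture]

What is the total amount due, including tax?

€567.44

Coat rack €94.18: household furniture, €75.00 or more → 9% → €8.48
Plush bear €39.48: toys → 7.75% → €3.06
Bottle of whiskey €70.75: alcohol → 12.25% → €8.67
Picture frame (8x10) €11.59: other taxable items → 6% → €0.70
Extension cord €22.05: other taxable items → 6% → €1.32
Wall mirror €191.97: household furniture, €75.00 or more → 9% → €17.28
Dry cleaning (3 garments) €35.90: labor services → 8.25% → €2.96
Hard cider (6-pack) €11.71: alcohol → 12.25% → €1.43
Floor lamp €45.91: household furniture, under €75.00 → 0% → €0.00
Subtotal = €523.54; tax = €43.90; total due = €567.44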